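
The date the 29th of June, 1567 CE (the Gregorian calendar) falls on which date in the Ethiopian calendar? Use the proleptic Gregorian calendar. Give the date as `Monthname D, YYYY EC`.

Sene 25, 1559 EC

Julian Day Number of the source date = 2293574.
Converting JDN 2293574 to the Ethiopian calendar gives 25 Sene 1559 EC.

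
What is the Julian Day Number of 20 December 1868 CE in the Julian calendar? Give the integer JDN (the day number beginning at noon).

Equivalently 1 January 1869 (Gregorian).
JDN 2299161 is 15 October 1582 CE (Gregorian); the target day is +104538 days from there, so JDN = 2403699.

2403699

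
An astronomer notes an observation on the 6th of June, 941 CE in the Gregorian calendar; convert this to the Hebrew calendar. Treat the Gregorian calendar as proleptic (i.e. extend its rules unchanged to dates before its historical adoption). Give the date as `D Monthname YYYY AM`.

Both dates share Julian Day Number 2064910; in the Hebrew calendar that is 3 Sivan 4701 AM.

3 Sivan 4701 AM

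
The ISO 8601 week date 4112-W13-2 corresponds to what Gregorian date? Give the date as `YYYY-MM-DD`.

ISO week 1 of 4112 is the week containing the first Thursday of 4112.
Week 13, day 2 (Tuesday) lands on 4112-03-29.

4112-03-29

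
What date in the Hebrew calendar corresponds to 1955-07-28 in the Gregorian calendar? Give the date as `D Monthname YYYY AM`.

9 Av 5715 AM

Both dates share Julian Day Number 2435317; in the Hebrew calendar that is 9 Av 5715 AM.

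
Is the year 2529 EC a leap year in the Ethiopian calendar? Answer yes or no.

no

2529 mod 4 = 1; in the Ethiopian calendar a year is leap when year mod 4 = 3, so it is a common year.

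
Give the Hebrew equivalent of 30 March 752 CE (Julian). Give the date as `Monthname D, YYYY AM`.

Nisan 10, 4512 AM

Both dates share Julian Day Number 1995815; in the Hebrew calendar that is 10 Nisan 4512 AM.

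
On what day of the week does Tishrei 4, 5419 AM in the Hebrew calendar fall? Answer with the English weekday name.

Tuesday

Equivalently 1 October 1658 Gregorian, JDN 2326906.
JDN 2326906 mod 7 = 1, and JDN 0 was a Monday, so this is a Tuesday.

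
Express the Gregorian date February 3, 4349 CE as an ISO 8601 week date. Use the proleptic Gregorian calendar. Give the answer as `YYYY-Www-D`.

4349-W05-4

The weekday is Thursday (ISO weekday 4).
That Thursday belongs to ISO week 5 of ISO year 4349.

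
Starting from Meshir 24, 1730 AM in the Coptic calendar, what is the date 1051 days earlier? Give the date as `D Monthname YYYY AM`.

9 Parmouti 1727 AM

Counting 1051 days back from JDN 2456720 reaches JDN 2455669, which is 9 Parmouti 1727 AM.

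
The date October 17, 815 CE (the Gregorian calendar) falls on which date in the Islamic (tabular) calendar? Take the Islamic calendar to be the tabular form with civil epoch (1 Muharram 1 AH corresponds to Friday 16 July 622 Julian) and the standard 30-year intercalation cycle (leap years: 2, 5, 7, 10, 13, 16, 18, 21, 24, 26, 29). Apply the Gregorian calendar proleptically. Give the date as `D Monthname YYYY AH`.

Julian Day Number of the source date = 2019022.
Converting JDN 2019022 to the tabular Islamic calendar gives 5 Rabi' al-Awwal 200 AH.

5 Rabi' al-Awwal 200 AH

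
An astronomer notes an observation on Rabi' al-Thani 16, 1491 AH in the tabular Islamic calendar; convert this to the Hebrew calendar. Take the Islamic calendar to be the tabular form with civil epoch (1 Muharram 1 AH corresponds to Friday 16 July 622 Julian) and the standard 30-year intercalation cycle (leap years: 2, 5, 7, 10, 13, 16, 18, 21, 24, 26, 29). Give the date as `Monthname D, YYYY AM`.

Julian Day Number of the source date = 2476550.
Converting JDN 2476550 to the Hebrew calendar gives 17 Sivan 5828 AM.

Sivan 17, 5828 AM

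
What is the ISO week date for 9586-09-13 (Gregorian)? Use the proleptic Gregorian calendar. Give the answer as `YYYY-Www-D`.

9586-W37-6

The weekday is Saturday (ISO weekday 6).
That Saturday belongs to ISO week 37 of ISO year 9586.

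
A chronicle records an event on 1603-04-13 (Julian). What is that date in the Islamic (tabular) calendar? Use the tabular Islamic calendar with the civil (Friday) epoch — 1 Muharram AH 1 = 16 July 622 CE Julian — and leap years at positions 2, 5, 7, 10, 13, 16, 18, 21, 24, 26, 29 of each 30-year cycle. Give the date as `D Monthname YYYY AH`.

Julian Day Number of the source date = 2306656.
Converting JDN 2306656 to the tabular Islamic calendar gives 12 Dhu al-Qa'dah 1011 AH.

12 Dhu al-Qa'dah 1011 AH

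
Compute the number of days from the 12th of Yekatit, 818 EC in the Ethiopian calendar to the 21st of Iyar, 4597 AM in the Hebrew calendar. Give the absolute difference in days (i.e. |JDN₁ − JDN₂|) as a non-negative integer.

4101

First date → JDN 2022791; second date → JDN 2026892.
The interval is |2022791 − 2026892| = 4101 days.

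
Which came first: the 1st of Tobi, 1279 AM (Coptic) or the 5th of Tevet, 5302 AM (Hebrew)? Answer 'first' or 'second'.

Converting both to JDN: 2291939 vs 2284266; the smaller is the second.

second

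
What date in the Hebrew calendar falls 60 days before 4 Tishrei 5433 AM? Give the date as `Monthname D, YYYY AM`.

Av 3, 5432 AM

The starting date is JDN 2332014; 2332014 − 60 = 2331954.
JDN 2331954 corresponds to Av 3, 5432 AM.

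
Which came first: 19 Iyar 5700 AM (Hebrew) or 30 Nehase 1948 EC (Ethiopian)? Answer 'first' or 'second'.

first

The two dates have Julian Day Numbers 2429777 and 2435722 respectively.
Since 2429777 < 2435722, the first date comes first.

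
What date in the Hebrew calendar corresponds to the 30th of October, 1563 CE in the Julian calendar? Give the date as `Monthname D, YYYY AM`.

The source date corresponds to 9 November 1563 in the proleptic Gregorian calendar (JDN 2292246).
That day falls on 13 Cheshvan 5324 AM in the Hebrew calendar.

Cheshvan 13, 5324 AM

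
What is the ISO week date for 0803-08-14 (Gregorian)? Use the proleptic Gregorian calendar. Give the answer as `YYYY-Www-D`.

0803-W33-4

The weekday is Thursday (ISO weekday 4).
That Thursday belongs to ISO week 33 of ISO year 803.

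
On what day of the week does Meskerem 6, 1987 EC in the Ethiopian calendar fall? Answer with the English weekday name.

Equivalently 16 September 1994 Gregorian, JDN 2449612.
2449612 ≡ 4 (mod 7); counting from Monday = 0 gives Friday.

Friday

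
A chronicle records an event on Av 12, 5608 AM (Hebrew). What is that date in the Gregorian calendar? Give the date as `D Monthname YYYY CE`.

Both dates share Julian Day Number 2396251; in the Gregorian calendar that is 11 August 1848 CE.

11 August 1848 CE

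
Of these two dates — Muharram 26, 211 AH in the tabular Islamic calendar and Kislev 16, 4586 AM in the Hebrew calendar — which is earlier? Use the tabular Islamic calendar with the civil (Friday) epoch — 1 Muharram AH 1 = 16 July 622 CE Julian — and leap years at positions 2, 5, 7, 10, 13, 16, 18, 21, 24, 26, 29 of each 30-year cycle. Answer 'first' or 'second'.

second

The two dates have Julian Day Numbers 2022882 and 2022723 respectively.
Since 2022723 < 2022882, the second date comes first.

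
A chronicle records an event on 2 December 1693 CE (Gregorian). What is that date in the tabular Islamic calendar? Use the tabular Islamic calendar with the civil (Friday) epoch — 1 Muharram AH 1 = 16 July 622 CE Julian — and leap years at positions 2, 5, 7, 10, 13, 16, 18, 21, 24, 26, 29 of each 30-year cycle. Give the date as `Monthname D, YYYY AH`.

Rabi' al-Thani 3, 1105 AH

Both dates share Julian Day Number 2339752; in the tabular Islamic calendar that is 3 Rabi' al-Thani 1105 AH.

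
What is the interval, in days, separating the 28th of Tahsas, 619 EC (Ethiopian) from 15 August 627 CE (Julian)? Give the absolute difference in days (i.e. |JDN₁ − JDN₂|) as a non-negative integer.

JDN of the first date = 1950062.
JDN of the second date = 1950296.
|1950296 − 1950062| = 234.

234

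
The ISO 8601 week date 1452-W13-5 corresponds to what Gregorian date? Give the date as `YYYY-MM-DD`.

1452-03-26

ISO week 1 of 1452 is the week containing the first Thursday of 1452.
Week 13, day 5 (Friday) lands on 1452-03-26.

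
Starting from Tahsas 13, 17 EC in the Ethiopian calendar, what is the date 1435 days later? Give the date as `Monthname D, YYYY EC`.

Counting 1435 days forward from JDN 1730167 reaches JDN 1731602, which is Hidar 17, 21 EC.

Hidar 17, 21 EC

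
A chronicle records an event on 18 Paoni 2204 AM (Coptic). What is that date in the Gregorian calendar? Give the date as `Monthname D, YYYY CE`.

Both dates share Julian Day Number 2629963; in the Gregorian calendar that is 28 June 2488 CE.

June 28, 2488 CE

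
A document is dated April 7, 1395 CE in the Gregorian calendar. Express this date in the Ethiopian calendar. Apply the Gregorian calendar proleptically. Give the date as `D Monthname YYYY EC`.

Both dates share Julian Day Number 2230670; in the Ethiopian calendar that is 4 Miyazya 1387 EC.

4 Miyazya 1387 EC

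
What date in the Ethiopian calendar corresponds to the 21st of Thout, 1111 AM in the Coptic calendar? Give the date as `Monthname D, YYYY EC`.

Both dates share Julian Day Number 2230477; in the Ethiopian calendar that is 21 Meskerem 1387 EC.

Meskerem 21, 1387 EC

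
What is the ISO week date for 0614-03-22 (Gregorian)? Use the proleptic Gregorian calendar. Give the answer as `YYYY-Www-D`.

The weekday is Tuesday (ISO weekday 2).
That Tuesday belongs to ISO week 12 of ISO year 614.

0614-W12-2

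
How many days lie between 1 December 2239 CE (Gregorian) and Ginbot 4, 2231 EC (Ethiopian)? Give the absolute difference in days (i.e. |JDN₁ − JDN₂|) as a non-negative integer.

JDN of the first date = 2539172.
JDN of the second date = 2538971.
|2538971 − 2539172| = 201.

201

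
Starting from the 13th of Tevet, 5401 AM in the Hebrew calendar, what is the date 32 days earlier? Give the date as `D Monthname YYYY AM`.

10 Kislev 5401 AM

The starting date is JDN 2320418; 2320418 − 32 = 2320386.
JDN 2320386 corresponds to 10 Kislev 5401 AM.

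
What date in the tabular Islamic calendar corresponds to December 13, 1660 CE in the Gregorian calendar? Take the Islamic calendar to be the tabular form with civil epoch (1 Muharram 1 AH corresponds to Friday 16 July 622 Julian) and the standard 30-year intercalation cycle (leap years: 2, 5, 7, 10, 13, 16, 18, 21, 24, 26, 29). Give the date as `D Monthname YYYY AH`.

10 Rabi' al-Thani 1071 AH

Both dates share Julian Day Number 2327710; in the tabular Islamic calendar that is 10 Rabi' al-Thani 1071 AH.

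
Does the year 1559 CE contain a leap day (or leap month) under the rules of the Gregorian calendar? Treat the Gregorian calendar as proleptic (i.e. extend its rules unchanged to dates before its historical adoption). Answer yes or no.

1559 is not divisible by 4, so it is a common year.

no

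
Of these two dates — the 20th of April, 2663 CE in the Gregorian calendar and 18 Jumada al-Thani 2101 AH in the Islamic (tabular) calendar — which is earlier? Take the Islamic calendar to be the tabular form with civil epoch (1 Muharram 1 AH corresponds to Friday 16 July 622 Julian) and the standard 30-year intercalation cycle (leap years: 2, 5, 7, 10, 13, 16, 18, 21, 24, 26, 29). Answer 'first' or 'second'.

Converting both to JDN: 2693810 vs 2692775; the smaller is the second.

second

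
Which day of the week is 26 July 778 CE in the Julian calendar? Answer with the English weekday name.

Sunday

This is JDN 2005429 (30 July 778 Gregorian).
2005429 ≡ 6 (mod 7); counting from Monday = 0 gives Sunday.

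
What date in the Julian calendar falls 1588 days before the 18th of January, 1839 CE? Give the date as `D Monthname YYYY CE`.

The starting date is JDN 2392770; 2392770 − 1588 = 2391182.
JDN 2391182 corresponds to 13 September 1834 CE.

13 September 1834 CE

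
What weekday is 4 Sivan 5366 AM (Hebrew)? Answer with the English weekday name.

Friday

Equivalently 9 June 1606 Gregorian, JDN 2307799.
JDN 2307799 mod 7 = 4, and JDN 0 was a Monday, so this is a Friday.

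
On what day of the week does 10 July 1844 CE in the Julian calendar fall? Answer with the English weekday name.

Monday

This is JDN 2394770 (22 July 1844 Gregorian).
JDN 2394770 mod 7 = 0, and JDN 0 was a Monday, so this is a Monday.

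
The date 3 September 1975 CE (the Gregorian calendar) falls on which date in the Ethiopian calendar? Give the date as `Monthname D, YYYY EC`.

Nehase 28, 1967 EC

Both dates share Julian Day Number 2442659; in the Ethiopian calendar that is 28 Nehase 1967 EC.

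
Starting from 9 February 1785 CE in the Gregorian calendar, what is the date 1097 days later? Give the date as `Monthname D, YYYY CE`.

February 11, 1788 CE

JDN of 9 February 1785 CE = 2373058.
2373058 + 1097 = 2374155.
JDN 2374155 in the Gregorian calendar is February 11, 1788 CE.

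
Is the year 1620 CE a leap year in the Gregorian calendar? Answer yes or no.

1620 is divisible by 4 and not by 100, so it is a leap year.

yes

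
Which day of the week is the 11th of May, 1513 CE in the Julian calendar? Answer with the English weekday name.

Wednesday

This is JDN 2273812 (21 May 1513 Gregorian).
Since JDN mod 7 = 2 (0 = Monday), the day is Wednesday.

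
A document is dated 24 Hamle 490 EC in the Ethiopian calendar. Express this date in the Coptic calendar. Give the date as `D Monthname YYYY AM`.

The source date corresponds to 19 July 498 in the proleptic Gregorian calendar (JDN 1903151).
That day falls on 24 Epip 214 AM in the Coptic calendar.

24 Epip 214 AM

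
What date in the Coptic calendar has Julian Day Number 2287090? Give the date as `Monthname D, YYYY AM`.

The proleptic Gregorian equivalent of JDN 2287090 is 27 September 1549.
In the Coptic calendar that day is Thout 20, 1266 AM.

Thout 20, 1266 AM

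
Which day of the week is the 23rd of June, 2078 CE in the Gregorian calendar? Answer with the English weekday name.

Thursday

2480208 ≡ 3 (mod 7); counting from Monday = 0 gives Thursday.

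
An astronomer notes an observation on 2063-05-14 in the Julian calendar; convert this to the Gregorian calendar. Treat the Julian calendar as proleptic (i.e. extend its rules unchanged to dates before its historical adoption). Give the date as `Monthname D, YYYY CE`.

May 27, 2063 CE

The Julian–Gregorian offset here is 13 days (Julian trailing).
14 May 2063 Julian + 13 days → 27 May 2063 Gregorian.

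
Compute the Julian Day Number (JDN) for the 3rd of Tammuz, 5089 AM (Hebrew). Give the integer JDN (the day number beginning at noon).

Equivalently 9 June 1329 (proleptic Gregorian).
JDN 2451545 is 1 January 2000 CE (Gregorian); the target day is −244918 days from there, so JDN = 2206627.

2206627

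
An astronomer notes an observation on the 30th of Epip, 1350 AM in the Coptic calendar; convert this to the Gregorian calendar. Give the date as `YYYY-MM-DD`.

Both dates share Julian Day Number 2318081; in the Gregorian calendar that is 3 August 1634 CE.

1634-08-03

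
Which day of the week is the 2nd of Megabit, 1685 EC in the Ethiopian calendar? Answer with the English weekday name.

In the Gregorian calendar this is 8 March 1693 (JDN 2339483).
JDN 2339483 mod 7 = 6, and JDN 0 was a Monday, so this is a Sunday.

Sunday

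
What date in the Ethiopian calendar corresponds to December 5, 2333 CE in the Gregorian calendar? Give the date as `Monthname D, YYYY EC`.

Julian Day Number of the source date = 2573509.
Converting JDN 2573509 to the Ethiopian calendar gives 23 Hidar 2326 EC.

Hidar 23, 2326 EC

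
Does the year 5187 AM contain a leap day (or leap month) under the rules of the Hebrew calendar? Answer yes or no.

yes

Hebrew year 5187 is year 19 of its 19-year Metonic cycle; leap years are at positions 3, 6, 8, 11, 14, 17, 19, so it is a leap year (13 months).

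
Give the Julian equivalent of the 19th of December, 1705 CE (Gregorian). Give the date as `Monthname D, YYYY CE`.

For dates in this range the Gregorian date is 11 days ahead of the Julian.
19 December 1705 Gregorian − 11 days → 8 December 1705 Julian.

December 8, 1705 CE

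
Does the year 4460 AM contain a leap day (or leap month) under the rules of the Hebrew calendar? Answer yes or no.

yes

Hebrew year 4460 is year 14 of its 19-year Metonic cycle; leap years are at positions 3, 6, 8, 11, 14, 17, 19, so it is a leap year (13 months).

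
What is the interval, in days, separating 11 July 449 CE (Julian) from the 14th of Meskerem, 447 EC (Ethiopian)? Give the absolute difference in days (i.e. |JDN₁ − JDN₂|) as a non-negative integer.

1888

JDN of the first date = 1885247.
JDN of the second date = 1887135.
|1887135 − 1885247| = 1888.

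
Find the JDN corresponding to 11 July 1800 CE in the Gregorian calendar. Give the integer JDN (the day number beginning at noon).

JDN 2299161 is 15 October 1582 CE (Gregorian); the target day is +79527 days from there, so JDN = 2378688.

2378688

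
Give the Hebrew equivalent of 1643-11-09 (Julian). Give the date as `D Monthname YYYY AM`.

The source date corresponds to 19 November 1643 in the Gregorian calendar (JDN 2321476).
That day falls on 8 Kislev 5404 AM in the Hebrew calendar.

8 Kislev 5404 AM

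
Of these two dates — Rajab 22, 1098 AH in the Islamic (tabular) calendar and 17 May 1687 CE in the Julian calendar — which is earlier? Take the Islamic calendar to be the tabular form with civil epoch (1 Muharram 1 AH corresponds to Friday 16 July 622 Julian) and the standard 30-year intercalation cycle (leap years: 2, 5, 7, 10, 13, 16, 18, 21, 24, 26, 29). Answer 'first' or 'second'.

second

First date → JDN 2337378; second date → JDN 2337371.
JDN 2337371 < JDN 2337378, so the second date is earlier.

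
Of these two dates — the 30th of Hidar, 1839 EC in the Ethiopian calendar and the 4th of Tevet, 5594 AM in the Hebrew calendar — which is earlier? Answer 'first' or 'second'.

Converting both to JDN: 2395639 vs 2390899; the smaller is the second.

second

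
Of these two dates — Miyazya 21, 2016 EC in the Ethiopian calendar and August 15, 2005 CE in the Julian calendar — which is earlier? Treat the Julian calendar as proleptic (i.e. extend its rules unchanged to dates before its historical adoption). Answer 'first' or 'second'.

Converting both to JDN: 2460430 vs 2453611; the smaller is the second.

second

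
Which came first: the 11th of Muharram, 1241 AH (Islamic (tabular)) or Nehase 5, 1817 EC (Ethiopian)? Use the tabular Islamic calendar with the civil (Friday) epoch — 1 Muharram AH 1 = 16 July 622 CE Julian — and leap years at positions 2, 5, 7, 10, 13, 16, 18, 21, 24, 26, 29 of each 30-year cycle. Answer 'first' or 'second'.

second

First date → JDN 2387865; second date → JDN 2387849.
JDN 2387849 < JDN 2387865, so the second date is earlier.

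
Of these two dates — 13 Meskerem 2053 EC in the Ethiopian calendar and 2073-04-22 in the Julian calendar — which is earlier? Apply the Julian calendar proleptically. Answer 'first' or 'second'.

The two dates have Julian Day Numbers 2473726 and 2478333 respectively.
Since 2473726 < 2478333, the first date comes first.

first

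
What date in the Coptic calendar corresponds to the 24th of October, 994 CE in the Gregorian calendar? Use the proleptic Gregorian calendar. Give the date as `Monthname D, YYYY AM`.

Paopi 22, 711 AM

Both dates share Julian Day Number 2084408; in the Coptic calendar that is 22 Paopi 711 AM.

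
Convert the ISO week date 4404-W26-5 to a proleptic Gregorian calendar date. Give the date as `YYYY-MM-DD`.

ISO week 1 of 4404 is the week containing the first Thursday of 4404.
Week 26, day 5 (Friday) lands on 4404-06-25.

4404-06-25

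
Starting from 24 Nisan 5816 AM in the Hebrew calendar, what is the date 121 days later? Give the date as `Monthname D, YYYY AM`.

Av 27, 5816 AM

JDN of 24 Nisan 5816 AM = 2472099.
2472099 + 121 = 2472220.
JDN 2472220 in the Hebrew calendar is Av 27, 5816 AM.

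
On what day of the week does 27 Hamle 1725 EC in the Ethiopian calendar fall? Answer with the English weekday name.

Equivalently 1 August 1733 Gregorian, JDN 2354238.
Since JDN mod 7 = 5 (0 = Monday), the day is Saturday.

Saturday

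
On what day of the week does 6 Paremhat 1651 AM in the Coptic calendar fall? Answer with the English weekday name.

Friday

This is JDN 2427877 (15 March 1935 Gregorian).
JDN 2427877 mod 7 = 4, and JDN 0 was a Monday, so this is a Friday.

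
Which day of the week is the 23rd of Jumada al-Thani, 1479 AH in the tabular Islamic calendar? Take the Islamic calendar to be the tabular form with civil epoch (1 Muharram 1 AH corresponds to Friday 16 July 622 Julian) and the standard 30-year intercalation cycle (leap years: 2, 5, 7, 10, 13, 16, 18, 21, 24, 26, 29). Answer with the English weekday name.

Sunday

Equivalently 31 December 2056 Gregorian, JDN 2472364.
Since JDN mod 7 = 6 (0 = Monday), the day is Sunday.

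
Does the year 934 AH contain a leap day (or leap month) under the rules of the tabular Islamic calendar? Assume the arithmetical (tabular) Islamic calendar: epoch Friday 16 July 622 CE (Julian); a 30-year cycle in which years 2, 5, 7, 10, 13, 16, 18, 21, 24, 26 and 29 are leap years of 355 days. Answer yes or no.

Year 934 AH is year 4 of its 30-year cycle; leap positions are 2, 5, 7, 10, 13, 16, 18, 21, 24, 26, 29, so it is a common year (354 days).

no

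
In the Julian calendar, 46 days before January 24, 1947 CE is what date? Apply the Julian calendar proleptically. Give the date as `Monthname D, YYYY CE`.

The starting date is JDN 2432223; 2432223 − 46 = 2432177.
JDN 2432177 corresponds to December 9, 1946 CE.

December 9, 1946 CE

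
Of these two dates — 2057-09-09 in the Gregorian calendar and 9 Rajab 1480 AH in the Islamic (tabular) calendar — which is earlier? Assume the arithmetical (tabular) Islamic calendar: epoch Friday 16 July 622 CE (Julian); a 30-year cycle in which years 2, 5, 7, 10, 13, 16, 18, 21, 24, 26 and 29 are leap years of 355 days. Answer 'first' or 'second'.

First date → JDN 2472616; second date → JDN 2472733.
JDN 2472616 < JDN 2472733, so the first date is earlier.

first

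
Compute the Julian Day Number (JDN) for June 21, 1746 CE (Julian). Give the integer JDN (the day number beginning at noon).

2358956

In the Gregorian calendar the same day is 2 July 1746.
JDN 2451545 is 1 January 2000 CE (Gregorian); the target day is −92589 days from there, so JDN = 2358956.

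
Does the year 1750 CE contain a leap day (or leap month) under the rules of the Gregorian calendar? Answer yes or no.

1750 is not divisible by 4, so it is a common year.

no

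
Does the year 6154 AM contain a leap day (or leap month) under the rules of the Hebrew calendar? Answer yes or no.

Hebrew year 6154 is year 17 of its 19-year Metonic cycle; leap years are at positions 3, 6, 8, 11, 14, 17, 19, so it is a leap year (13 months).

yes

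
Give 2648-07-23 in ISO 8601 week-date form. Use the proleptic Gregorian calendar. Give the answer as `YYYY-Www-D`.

2648-W29-7

The weekday is Sunday (ISO weekday 7).
That Sunday belongs to ISO week 29 of ISO year 2648.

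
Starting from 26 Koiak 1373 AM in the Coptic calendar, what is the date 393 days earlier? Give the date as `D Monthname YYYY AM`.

28 Hathor 1372 AM

The starting date is JDN 2326268; 2326268 − 393 = 2325875.
JDN 2325875 corresponds to 28 Hathor 1372 AM.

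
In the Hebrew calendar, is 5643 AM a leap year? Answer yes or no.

yes

Hebrew year 5643 is year 19 of its 19-year Metonic cycle; leap years are at positions 3, 6, 8, 11, 14, 17, 19, so it is a leap year (13 months).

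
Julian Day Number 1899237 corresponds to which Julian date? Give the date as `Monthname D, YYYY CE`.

October 30, 487 CE

JDN 1899237 is 31 October 487 in the proleptic Gregorian calendar.
In the Julian calendar that day is October 30, 487 CE.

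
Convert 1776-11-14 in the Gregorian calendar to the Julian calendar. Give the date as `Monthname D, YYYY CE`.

November 3, 1776 CE

At this point the Julian calendar is 11 days behind the Gregorian.
14 November 1776 Gregorian − 11 days → 3 November 1776 Julian.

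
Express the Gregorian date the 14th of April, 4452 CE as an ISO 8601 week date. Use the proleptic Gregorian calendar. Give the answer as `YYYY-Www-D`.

4452-W15-7

The weekday is Sunday (ISO weekday 7).
That Sunday belongs to ISO week 15 of ISO year 4452.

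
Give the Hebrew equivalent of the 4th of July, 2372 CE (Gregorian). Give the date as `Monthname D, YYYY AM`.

Julian Day Number of the source date = 2587600.
Converting JDN 2587600 to the Hebrew calendar gives 1 Tammuz 6132 AM.

Tammuz 1, 6132 AM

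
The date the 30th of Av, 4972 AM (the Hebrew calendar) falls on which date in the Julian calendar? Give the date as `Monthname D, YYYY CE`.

Both dates share Julian Day Number 2163953; in the Julian calendar that is 31 July 1212 CE.

July 31, 1212 CE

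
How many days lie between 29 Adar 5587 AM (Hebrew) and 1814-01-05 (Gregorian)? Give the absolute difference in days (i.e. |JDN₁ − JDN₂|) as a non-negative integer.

JDN of the first date = 2388444.
JDN of the second date = 2383614.
|2383614 − 2388444| = 4830.

4830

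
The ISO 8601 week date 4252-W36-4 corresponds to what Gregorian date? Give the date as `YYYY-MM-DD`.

4252-09-02

ISO week 1 of 4252 is the week containing the first Thursday of 4252.
Week 36, day 4 (Thursday) lands on 4252-09-02.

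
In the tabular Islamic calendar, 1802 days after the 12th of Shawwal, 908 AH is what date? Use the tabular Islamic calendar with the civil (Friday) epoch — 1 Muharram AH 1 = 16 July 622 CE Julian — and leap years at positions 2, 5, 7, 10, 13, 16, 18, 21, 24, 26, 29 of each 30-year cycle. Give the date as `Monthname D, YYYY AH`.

The starting date is JDN 2270128; 2270128 + 1802 = 2271930.
JDN 2271930 corresponds to Dhu al-Qa'dah 14, 913 AH.

Dhu al-Qa'dah 14, 913 AH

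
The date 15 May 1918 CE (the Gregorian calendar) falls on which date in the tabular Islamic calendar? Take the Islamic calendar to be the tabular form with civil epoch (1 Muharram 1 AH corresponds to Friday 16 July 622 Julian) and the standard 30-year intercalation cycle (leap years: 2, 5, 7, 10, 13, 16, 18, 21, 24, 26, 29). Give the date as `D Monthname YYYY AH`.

Julian Day Number of the source date = 2421729.
Converting JDN 2421729 to the tabular Islamic calendar gives 4 Sha'ban 1336 AH.

4 Sha'ban 1336 AH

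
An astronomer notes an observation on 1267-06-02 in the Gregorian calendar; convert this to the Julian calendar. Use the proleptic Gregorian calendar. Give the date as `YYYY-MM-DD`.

1267-05-26

At this point the Julian calendar is 7 days behind the Gregorian.
2 June 1267 Gregorian − 7 days → 26 May 1267 Julian.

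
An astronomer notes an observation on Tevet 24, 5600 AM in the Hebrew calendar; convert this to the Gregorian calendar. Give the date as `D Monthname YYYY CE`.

Both dates share Julian Day Number 2393105; in the Gregorian calendar that is 31 December 1839 CE.

31 December 1839 CE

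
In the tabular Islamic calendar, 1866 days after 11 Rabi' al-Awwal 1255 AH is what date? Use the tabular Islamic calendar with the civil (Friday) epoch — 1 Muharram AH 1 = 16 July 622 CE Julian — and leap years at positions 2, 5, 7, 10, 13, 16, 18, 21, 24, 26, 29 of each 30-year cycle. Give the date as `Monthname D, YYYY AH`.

JDN of 11 Rabi' al-Awwal 1255 AH = 2392885.
2392885 + 1866 = 2394751.
JDN 2394751 in the tabular Islamic calendar is Jumada al-Thani 16, 1260 AH.

Jumada al-Thani 16, 1260 AH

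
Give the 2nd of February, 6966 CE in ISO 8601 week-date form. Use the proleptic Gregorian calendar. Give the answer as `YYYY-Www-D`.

6966-W05-7

The weekday is Sunday (ISO weekday 7).
That Sunday belongs to ISO week 5 of ISO year 6966.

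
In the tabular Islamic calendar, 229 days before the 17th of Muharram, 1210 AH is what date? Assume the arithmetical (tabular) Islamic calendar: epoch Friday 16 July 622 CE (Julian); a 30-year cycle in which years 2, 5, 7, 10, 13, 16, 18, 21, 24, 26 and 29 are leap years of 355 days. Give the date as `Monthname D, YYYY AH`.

Counting 229 days back from JDN 2376885 reaches JDN 2376656, which is Jumada al-Awwal 24, 1209 AH.

Jumada al-Awwal 24, 1209 AH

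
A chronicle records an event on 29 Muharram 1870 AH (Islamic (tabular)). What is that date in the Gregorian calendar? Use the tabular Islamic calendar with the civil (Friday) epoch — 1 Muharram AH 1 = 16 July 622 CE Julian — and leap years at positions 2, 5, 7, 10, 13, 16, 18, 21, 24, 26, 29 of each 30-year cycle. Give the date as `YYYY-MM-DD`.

Julian Day Number of the source date = 2610779.
Converting JDN 2610779 to the Gregorian calendar gives 20 December 2435 CE.

2435-12-20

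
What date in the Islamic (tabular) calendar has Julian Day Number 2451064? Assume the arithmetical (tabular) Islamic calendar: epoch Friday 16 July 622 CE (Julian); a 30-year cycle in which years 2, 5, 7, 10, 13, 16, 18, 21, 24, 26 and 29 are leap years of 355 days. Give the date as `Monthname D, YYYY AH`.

The Gregorian equivalent of JDN 2451064 is 7 September 1998.
In the tabular Islamic calendar that day is Jumada al-Awwal 15, 1419 AH.

Jumada al-Awwal 15, 1419 AH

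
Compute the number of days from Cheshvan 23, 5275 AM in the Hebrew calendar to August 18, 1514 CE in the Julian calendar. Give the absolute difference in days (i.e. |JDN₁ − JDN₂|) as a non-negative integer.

JDN of the first date = 2274362.
JDN of the second date = 2274276.
|2274276 − 2274362| = 86.

86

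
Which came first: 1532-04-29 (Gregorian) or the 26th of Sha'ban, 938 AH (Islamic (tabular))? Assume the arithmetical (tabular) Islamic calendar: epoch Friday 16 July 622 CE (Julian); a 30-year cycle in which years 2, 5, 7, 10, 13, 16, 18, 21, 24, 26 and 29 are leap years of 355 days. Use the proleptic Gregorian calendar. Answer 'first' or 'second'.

First date → JDN 2280730; second date → JDN 2280714.
JDN 2280714 < JDN 2280730, so the second date is earlier.

second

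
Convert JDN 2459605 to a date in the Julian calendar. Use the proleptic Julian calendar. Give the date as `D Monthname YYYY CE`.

12 January 2022 CE

The Gregorian equivalent of JDN 2459605 is 25 January 2022.
In the Julian calendar that day is 12 January 2022 CE.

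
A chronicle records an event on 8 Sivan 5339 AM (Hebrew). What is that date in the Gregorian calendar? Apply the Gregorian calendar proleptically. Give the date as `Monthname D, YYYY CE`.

June 12, 1579 CE

Both dates share Julian Day Number 2297940; in the Gregorian calendar that is 12 June 1579 CE.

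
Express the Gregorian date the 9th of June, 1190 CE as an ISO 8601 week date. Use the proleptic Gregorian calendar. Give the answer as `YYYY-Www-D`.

The weekday is Saturday (ISO weekday 6).
That Saturday belongs to ISO week 23 of ISO year 1190.

1190-W23-6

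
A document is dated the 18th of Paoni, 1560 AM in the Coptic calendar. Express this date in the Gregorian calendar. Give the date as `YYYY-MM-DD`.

Both dates share Julian Day Number 2394742; in the Gregorian calendar that is 24 June 1844 CE.

1844-06-24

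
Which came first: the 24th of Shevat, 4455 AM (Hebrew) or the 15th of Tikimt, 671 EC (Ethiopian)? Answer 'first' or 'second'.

second

Converting both to JDN: 1974952 vs 1968982; the smaller is the second.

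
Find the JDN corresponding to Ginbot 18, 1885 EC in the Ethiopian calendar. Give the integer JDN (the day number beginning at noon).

Equivalently 25 May 1893 (Gregorian).
JDN 2451545 is 1 January 2000 CE (Gregorian); the target day is −38936 days from there, so JDN = 2412609.

2412609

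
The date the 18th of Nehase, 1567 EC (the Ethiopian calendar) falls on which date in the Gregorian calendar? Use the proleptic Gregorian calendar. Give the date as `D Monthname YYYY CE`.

21 August 1575 CE

Julian Day Number of the source date = 2296549.
Converting JDN 2296549 to the Gregorian calendar gives 21 August 1575 CE.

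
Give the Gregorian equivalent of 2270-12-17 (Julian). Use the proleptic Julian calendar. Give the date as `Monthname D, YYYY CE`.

January 1, 2271 CE

The Julian–Gregorian offset here is 15 days (Julian trailing).
17 December 2270 Julian + 15 days → 1 January 2271 Gregorian.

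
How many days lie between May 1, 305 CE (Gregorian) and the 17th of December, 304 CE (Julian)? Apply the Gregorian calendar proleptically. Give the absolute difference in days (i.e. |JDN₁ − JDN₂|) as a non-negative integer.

134

First date → JDN 1832579; second date → JDN 1832445.
The interval is |1832579 − 1832445| = 134 days.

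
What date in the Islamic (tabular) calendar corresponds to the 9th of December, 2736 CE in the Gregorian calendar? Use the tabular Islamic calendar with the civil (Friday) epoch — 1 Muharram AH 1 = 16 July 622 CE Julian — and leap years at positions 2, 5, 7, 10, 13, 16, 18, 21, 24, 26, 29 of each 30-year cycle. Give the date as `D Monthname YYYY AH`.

13 Rabi' al-Thani 2180 AH

Julian Day Number of the source date = 2720706.
Converting JDN 2720706 to the tabular Islamic calendar gives 13 Rabi' al-Thani 2180 AH.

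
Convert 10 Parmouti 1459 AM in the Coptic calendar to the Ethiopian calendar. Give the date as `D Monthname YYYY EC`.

10 Miyazya 1735 EC

Julian Day Number of the source date = 2357783.
Converting JDN 2357783 to the Ethiopian calendar gives 10 Miyazya 1735 EC.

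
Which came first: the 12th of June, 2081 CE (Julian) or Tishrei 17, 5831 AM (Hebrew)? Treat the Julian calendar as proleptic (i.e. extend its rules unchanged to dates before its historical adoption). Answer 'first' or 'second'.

second

First date → JDN 2481306; second date → JDN 2477377.
JDN 2477377 < JDN 2481306, so the second date is earlier.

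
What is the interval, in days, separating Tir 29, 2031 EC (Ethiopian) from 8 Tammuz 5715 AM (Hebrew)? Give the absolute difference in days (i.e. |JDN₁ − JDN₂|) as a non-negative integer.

30539

First date → JDN 2465826; second date → JDN 2435287.
The interval is |2465826 − 2435287| = 30539 days.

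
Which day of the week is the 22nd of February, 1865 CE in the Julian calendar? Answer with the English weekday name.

Monday

This is JDN 2402302 (6 March 1865 Gregorian).
JDN 2402302 mod 7 = 0, and JDN 0 was a Monday, so this is a Monday.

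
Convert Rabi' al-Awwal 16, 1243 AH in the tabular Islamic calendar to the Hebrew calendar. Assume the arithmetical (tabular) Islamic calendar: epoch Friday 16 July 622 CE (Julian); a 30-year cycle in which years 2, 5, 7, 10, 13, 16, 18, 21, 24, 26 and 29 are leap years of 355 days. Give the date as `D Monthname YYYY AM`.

The source date corresponds to 7 October 1827 in the Gregorian calendar (JDN 2388637).
That day falls on 16 Tishrei 5588 AM in the Hebrew calendar.

16 Tishrei 5588 AM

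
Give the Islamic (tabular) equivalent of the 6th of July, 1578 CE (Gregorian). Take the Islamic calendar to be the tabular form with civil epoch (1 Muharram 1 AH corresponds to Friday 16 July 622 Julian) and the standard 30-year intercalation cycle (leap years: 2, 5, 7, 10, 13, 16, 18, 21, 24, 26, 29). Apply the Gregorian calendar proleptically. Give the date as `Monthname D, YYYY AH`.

Rabi' al-Thani 20, 986 AH

Julian Day Number of the source date = 2297599.
Converting JDN 2297599 to the tabular Islamic calendar gives 20 Rabi' al-Thani 986 AH.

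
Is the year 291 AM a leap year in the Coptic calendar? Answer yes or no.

yes

291 mod 4 = 3; in the Coptic calendar a year is leap when year mod 4 = 3, so it is a leap year.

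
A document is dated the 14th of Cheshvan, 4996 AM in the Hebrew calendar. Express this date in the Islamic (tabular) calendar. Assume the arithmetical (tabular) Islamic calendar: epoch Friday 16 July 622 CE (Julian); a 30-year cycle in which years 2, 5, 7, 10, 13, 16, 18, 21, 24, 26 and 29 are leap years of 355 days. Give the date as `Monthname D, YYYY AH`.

The source date corresponds to 4 November 1235 in the proleptic Gregorian calendar (JDN 2172442).
That day falls on 13 Safar 633 AH in the tabular Islamic calendar.

Safar 13, 633 AH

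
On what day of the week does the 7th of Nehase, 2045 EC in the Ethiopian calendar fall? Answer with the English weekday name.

Wednesday

This is JDN 2471128 (13 August 2053 Gregorian).
JDN 2471128 mod 7 = 2, and JDN 0 was a Monday, so this is a Wednesday.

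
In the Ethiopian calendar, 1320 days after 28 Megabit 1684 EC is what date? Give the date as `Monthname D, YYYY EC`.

Hidar 7, 1688 EC

JDN of 28 Megabit 1684 EC = 2339144.
2339144 + 1320 = 2340464.
JDN 2340464 in the Ethiopian calendar is Hidar 7, 1688 EC.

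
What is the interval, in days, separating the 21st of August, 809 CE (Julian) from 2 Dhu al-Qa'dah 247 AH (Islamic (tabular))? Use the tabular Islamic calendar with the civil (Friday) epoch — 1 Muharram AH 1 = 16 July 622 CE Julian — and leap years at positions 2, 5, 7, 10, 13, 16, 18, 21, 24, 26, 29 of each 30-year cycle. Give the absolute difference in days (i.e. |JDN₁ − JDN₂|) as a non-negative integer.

19132

JDN of the first date = 2016778.
JDN of the second date = 2035910.
|2035910 − 2016778| = 19132.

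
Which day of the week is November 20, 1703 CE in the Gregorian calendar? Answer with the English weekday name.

2343391 ≡ 1 (mod 7); counting from Monday = 0 gives Tuesday.

Tuesday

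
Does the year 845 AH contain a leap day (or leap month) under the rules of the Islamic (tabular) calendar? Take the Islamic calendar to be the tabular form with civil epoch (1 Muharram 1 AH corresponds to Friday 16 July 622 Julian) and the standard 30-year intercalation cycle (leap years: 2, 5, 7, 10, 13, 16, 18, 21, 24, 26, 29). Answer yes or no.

yes

Year 845 AH is year 5 of its 30-year cycle; leap positions are 2, 5, 7, 10, 13, 16, 18, 21, 24, 26, 29, so it is a leap year (355 days).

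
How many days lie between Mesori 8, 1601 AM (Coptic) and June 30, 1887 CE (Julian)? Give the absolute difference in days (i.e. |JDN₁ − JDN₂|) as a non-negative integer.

698

First date → JDN 2409767; second date → JDN 2410465.
The interval is |2409767 − 2410465| = 698 days.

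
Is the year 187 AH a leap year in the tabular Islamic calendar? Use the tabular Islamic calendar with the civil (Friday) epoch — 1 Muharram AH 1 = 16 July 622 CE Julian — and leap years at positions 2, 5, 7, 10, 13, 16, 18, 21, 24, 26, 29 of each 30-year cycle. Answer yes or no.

Year 187 AH is year 7 of its 30-year cycle; leap positions are 2, 5, 7, 10, 13, 16, 18, 21, 24, 26, 29, so it is a leap year (355 days).

yes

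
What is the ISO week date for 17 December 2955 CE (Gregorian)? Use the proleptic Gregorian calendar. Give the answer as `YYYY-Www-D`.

The weekday is Wednesday (ISO weekday 3).
That Wednesday belongs to ISO week 51 of ISO year 2955.

2955-W51-3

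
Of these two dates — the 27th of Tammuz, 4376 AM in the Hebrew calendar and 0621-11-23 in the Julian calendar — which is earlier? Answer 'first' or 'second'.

Converting both to JDN: 1946251 vs 1948205; the smaller is the first.

first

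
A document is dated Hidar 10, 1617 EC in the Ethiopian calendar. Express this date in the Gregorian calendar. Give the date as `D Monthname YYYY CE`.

Julian Day Number of the source date = 2314534.
Converting JDN 2314534 to the Gregorian calendar gives 16 November 1624 CE.

16 November 1624 CE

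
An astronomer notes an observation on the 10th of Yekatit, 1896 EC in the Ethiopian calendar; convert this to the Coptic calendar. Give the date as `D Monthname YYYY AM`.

10 Meshir 1620 AM

Both dates share Julian Day Number 2416529; in the Coptic calendar that is 10 Meshir 1620 AM.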